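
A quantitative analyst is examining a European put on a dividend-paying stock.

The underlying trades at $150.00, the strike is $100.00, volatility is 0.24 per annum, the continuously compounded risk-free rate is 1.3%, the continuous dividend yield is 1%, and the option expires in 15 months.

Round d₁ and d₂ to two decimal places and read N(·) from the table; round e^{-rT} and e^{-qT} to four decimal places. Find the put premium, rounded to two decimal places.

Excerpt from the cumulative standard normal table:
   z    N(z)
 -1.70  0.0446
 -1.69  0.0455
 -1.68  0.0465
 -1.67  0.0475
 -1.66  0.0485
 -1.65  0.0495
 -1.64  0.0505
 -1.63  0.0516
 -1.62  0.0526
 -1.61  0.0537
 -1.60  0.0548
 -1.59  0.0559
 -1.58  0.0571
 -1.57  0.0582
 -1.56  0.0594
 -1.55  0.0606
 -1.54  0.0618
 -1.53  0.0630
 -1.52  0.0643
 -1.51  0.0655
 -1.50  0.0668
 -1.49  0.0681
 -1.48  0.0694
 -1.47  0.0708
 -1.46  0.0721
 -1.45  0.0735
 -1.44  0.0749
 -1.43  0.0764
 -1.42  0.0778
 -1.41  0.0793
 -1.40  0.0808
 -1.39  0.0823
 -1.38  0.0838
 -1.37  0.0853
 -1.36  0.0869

$0.91

σ√T = 0.24 × 1.1180 = 0.2683
ln(S/K) + (r − q + σ²/2)T = ln(150/100) + (0.013 − 0.01 + 0.24²/2)·1.25 = 0.4055 + 0.0397 = 0.4452
d₁ = 0.4452 / 0.2683 = 1.6592 ⇒ 1.66
d₂ = d₁ − σ√T = 1.6592 − 0.2683 = 1.3909 ⇒ 1.39
exp(−qT) = exp(−0.01·1.25) = 0.9876;  exp(−rT) = exp(−0.013·1.25) = 0.9839
P = 100·0.9839·N(-1.39) − 150·0.9876·N(-1.66) = 100·0.9839·0.0823 − 150·0.9876·0.0485 = 8.0975 − 7.1848 = 0.9127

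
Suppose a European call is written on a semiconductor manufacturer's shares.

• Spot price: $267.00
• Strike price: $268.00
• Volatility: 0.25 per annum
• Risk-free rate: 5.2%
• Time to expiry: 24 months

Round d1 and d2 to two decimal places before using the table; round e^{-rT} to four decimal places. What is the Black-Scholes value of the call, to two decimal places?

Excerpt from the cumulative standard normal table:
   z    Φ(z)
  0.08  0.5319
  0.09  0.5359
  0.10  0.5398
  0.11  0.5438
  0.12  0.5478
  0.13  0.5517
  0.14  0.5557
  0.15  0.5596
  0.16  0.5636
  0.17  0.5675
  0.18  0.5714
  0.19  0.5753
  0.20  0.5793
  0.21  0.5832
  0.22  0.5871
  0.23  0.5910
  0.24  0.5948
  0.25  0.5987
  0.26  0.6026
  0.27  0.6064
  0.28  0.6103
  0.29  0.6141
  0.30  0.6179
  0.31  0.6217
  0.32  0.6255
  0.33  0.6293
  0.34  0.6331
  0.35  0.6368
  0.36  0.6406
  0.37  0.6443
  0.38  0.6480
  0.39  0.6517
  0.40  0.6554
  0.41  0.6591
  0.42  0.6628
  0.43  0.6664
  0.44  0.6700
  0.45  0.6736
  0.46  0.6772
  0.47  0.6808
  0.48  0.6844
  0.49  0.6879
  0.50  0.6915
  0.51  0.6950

σ√T = 0.25·√2 = 0.3536
d₁ = [ln(267/268) + (0.052 + 0.25²/2)·2] / 0.3536 = [-0.0037 + 0.1665] / 0.3536 = 0.4604 ≈ 0.46
d₂ = d₁ − σ√T = 0.4604 − 0.3536 = 0.1068 ≈ 0.11
exp(−rT) = exp(−0.052·2) = 0.9012
C = 267·N(0.46) − 268·0.9012·N(0.11) = 267·0.6772 − 268·0.9012·0.5438 = 180.8124 − 131.3394 = 49.4730

$49.47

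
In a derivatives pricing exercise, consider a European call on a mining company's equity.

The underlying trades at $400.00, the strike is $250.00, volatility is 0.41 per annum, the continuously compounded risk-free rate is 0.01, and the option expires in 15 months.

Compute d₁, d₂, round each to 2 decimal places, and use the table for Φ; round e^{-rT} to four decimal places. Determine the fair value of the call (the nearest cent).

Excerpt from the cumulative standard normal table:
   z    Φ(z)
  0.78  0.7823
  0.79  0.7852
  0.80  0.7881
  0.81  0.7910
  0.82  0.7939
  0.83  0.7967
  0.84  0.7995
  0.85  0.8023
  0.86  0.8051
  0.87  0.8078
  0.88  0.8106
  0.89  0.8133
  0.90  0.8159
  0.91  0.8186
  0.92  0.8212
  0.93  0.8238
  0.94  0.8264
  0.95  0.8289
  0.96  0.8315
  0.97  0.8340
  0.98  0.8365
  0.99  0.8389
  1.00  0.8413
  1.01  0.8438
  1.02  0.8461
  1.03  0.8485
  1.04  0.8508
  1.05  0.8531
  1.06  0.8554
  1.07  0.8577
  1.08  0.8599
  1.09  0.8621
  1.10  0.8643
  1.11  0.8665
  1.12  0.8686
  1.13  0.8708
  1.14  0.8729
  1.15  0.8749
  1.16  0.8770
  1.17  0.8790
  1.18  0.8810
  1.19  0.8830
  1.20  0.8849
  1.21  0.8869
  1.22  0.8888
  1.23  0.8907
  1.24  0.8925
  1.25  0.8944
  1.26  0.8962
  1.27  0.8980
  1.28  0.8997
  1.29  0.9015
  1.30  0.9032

$163.87

T = 1.25;  σ√T = 0.4584
ln(S/K) + (r + σ²/2)T = ln(400/250) + (0.01 + 0.41²/2)·1.25 = 0.4700 + 0.1176 = 0.5876
d₁ = 0.5876 / 0.4584 = 1.2818 ≈ 1.28
d₂ = d₁ − σ√T = 1.2818 − 0.4584 = 0.8234 ≈ 0.82
exp(−rT) = exp(−0.01·1.25) = 0.9876
C = 400·N(1.28) − 250·0.9876·N(0.82) = 400·0.8997 − 250·0.9876·0.7939 = 359.8800 − 196.0139 = 163.8661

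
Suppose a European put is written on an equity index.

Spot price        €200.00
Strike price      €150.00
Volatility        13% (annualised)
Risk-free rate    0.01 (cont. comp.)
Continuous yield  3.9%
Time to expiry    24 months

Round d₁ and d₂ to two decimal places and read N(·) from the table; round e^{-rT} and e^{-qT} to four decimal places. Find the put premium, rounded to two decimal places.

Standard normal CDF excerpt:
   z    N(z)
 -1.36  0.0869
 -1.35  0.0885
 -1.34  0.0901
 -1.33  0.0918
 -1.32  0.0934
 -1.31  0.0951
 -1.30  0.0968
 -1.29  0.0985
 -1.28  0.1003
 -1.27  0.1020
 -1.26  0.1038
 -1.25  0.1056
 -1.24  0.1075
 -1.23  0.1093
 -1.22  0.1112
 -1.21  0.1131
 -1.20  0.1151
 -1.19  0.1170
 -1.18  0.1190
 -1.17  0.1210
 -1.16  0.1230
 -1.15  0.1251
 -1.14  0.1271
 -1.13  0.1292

€1.42

σ√T = 0.13·√2 = 0.1838
d₁ = [ln(200/150) + (0.01 − 0.039 + 0.13²/2)·2] / 0.1838 = [0.2877 − 0.0411] / 0.1838 = 1.3412 → 1.34
d₂ = d₁ − σ√T = 1.3412 − 0.1838 = 1.1574 → 1.16
e^(−qT) = e^(−0.039·2) = 0.9250;  e^(−rT) = e^(−0.01·2) = 0.9802
N(−d₂) = N(-1.16) = 0.1230;  N(−d₁) = N(-1.34) = 0.0901
P = 150·0.9802·0.1230 − 200·0.9250·0.0901 = 18.0847 − 16.6685 = 1.4162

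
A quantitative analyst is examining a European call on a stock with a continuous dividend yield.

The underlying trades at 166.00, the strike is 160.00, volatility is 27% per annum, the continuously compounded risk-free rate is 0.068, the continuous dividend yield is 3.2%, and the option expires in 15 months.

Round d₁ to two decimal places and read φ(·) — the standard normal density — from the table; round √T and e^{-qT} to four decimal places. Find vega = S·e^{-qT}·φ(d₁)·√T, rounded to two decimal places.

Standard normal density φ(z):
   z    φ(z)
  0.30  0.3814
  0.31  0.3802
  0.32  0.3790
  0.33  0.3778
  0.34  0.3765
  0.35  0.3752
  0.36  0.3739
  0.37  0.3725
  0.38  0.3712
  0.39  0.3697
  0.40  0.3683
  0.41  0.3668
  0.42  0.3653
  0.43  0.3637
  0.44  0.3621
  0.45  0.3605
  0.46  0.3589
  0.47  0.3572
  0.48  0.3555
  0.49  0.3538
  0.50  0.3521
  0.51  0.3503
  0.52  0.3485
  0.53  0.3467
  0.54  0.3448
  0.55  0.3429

σ√T = 0.27·√1.25 = 0.3019
ln(S/K) + (r − q + σ²/2)T = ln(166/160) + (0.068 − 0.032 + 0.27²/2)·1.25 = 0.0368 + 0.0906 = 0.1274
d₁ = 0.1274 / 0.3019 = 0.4220 → 0.42
√T = √1.25 = 1.1180
φ(d₁) = φ(0.42) = 0.3653
exp(−qT) = exp(−0.032·1.25) = 0.9608
vega = S·exp(−qT)·φ(d₁)·√T = 166·0.9608·0.3653·1.1180 = 65.1377

65.14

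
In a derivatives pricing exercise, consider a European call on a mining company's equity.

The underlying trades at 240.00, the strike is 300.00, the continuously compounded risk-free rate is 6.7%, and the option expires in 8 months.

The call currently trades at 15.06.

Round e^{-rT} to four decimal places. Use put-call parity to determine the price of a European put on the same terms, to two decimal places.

61.95

e^(−rT) = e^(−0.067·0.6667) = 0.9563
Put-call parity: C − P = S − K·e^(−rT) = 240 − 300·0.9563 = 240 − 286.8900 = -46.8900
P = C − (C − P) = 15.06 − (-46.8900) = 61.9500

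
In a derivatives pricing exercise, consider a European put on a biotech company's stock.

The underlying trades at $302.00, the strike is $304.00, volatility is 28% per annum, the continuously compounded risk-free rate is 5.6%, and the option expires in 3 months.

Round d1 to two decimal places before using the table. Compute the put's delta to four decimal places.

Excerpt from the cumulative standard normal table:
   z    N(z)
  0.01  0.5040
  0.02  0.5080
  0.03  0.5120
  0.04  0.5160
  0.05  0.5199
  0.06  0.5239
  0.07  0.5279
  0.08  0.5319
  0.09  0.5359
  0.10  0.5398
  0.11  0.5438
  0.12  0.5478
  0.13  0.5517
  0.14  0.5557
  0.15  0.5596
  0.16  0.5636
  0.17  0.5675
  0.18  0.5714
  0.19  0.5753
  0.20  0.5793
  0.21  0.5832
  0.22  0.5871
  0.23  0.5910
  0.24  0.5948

-0.4522

σ√T = 0.28·√0.25 = 0.1400
ln(S/K) + (r + σ²/2)T = ln(302/304) + (0.056 + 0.28²/2)·0.25 = -0.0066 + 0.0238 = 0.0172
d₁ = 0.0172 / 0.1400 = 0.1229 ≈ 0.12
N(d₁) = N(0.12) = 0.5478
Δ_put = N(d₁) − 1 = 0.5478 − 1 = -0.4522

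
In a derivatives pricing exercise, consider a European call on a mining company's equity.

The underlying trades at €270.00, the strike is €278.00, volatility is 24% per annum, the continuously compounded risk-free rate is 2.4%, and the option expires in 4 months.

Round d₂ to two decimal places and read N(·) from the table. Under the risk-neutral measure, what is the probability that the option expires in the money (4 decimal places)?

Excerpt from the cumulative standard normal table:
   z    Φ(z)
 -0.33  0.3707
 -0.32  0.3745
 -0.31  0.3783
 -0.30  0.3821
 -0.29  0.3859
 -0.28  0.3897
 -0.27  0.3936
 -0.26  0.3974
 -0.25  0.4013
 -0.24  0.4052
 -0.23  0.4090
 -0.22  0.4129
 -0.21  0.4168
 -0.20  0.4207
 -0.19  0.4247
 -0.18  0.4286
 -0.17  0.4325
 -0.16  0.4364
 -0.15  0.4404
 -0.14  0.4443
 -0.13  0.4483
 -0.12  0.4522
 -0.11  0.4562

T = 0.3333;  σ√T = 0.1386
d₁ = [ln(270/278) + (0.024 + 0.24²/2)·0.3333] / 0.1386 = [-0.0292 + 0.0176] / 0.1386 = -0.0837 ⇒ -0.08
d₂ = d₁ − σ√T = -0.0837 − 0.1386 = -0.2223 ⇒ -0.22
Pr(exercise) under Q = N(d₂) = 0.4129

0.4129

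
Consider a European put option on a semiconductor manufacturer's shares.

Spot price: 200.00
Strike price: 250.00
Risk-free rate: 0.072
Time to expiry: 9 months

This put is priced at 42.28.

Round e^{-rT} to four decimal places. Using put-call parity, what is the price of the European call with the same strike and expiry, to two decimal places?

5.43

e^(−rT) = e^(−0.072·0.75) = 0.9474
Put-call parity: C − P = S − K·e^(−rT) = 200 − 250·0.9474 = 200 − 236.8500 = -36.8500
C = P + (C − P) = 42.28 + (-36.8500) = 5.4300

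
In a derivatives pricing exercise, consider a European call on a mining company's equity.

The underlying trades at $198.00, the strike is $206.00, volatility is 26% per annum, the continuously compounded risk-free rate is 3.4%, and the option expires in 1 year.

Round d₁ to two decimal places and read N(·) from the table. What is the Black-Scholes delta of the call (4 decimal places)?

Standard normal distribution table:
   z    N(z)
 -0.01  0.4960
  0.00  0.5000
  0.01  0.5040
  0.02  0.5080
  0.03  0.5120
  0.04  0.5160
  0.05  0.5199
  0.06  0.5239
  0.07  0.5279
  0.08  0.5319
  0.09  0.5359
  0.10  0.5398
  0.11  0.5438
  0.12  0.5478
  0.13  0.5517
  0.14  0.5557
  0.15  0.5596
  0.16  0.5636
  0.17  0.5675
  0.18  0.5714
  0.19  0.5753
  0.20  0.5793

0.5438

T = 1;  σ√T = 0.2600
d₁ = [ln(198/206) + (0.034 + 0.26²/2)·1] / 0.2600 = [-0.0396 + 0.0678] / 0.2600 = 0.1084 ⇒ 0.11
N(d₁) = N(0.11) = 0.5438
Δ_call = N(d₁) = 0.5438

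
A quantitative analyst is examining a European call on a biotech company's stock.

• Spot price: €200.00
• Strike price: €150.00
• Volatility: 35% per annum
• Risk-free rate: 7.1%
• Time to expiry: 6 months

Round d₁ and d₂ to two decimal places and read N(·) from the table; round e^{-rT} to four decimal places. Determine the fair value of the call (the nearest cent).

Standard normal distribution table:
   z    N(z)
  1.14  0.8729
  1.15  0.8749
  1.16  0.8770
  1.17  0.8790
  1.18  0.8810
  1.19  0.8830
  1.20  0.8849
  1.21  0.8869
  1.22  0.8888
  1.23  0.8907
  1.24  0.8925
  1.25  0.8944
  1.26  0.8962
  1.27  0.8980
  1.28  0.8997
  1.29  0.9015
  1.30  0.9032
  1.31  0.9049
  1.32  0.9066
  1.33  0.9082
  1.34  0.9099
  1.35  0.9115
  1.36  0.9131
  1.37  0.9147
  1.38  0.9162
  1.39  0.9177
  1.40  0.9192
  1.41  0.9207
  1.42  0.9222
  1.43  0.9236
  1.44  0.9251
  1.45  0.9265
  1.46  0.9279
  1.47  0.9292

€57.18

σ√T = 0.35·√0.5 = 0.2475
d₁ = [ln(200/150) + (0.071 + ½·0.35²)·0.5] / (σ√T) = (0.2877 + 0.0661) / 0.2475 = 1.4296 → 1.43
d₂ = 1.4296 − 0.2475 = 1.1821 → 1.18
exp(−rT) = exp(−0.071·0.5) = 0.9651
N(d₁) = N(1.43) = 0.9236;  N(d₂) = N(1.18) = 0.8810
C = 200·0.9236 − 150·0.9651·0.8810 = 184.7200 − 127.5380 = 57.1820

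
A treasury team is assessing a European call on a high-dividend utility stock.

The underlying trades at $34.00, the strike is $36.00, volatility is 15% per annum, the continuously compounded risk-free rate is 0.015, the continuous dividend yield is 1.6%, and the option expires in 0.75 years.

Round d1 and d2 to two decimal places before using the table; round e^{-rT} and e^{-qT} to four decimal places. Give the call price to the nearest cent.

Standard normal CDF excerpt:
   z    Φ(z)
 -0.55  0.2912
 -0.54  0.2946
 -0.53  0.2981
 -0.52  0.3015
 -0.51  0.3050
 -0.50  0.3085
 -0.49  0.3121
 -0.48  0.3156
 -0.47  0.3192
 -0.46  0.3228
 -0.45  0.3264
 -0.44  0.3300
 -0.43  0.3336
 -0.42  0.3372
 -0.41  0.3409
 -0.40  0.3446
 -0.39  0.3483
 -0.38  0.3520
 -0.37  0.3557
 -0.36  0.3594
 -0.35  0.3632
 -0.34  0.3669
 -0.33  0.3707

$0.97

T = 0.75;  σ√T = 0.1299
ln(S/K) + (r − q + σ²/2)T = ln(34/36) + (0.015 − 0.016 + 0.15²/2)·0.75 = -0.0572 + 0.0077 = -0.0495
d₁ = -0.0495 / 0.1299 = -0.3808 → -0.38
d₂ = d₁ − σ√T = -0.3808 − 0.1299 = -0.5107 → -0.51
e^(−qT) = e^(−0.016·0.75) = 0.9881;  e^(−rT) = e^(−0.015·0.75) = 0.9888
C = 34·0.9881·N(-0.38) − 36·0.9888·N(-0.51) = 34·0.9881·0.3520 − 36·0.9888·0.3050 = 11.8256 − 10.8570 = 0.9686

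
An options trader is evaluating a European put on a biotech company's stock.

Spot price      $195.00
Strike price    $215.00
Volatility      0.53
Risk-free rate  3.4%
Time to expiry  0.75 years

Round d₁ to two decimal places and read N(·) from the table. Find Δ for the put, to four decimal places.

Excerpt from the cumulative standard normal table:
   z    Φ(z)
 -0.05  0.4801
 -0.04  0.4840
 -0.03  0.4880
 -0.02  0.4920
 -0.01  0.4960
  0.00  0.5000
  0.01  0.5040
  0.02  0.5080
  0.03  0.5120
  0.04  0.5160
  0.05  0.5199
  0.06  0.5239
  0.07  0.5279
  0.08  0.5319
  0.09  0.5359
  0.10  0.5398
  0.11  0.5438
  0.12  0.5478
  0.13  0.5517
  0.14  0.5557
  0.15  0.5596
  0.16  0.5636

-0.4721

σ√T = 0.53 × 0.8660 = 0.4590
d₁ = [ln(195/215) + (0.034 + 0.53²/2)·0.75] / 0.4590 = [-0.0976 + 0.1308] / 0.4590 = 0.0723 which rounds to 0.07
N(d₁) = N(0.07) = 0.5279
Δ_put = N(d₁) − 1 = 0.5279 − 1 = -0.4721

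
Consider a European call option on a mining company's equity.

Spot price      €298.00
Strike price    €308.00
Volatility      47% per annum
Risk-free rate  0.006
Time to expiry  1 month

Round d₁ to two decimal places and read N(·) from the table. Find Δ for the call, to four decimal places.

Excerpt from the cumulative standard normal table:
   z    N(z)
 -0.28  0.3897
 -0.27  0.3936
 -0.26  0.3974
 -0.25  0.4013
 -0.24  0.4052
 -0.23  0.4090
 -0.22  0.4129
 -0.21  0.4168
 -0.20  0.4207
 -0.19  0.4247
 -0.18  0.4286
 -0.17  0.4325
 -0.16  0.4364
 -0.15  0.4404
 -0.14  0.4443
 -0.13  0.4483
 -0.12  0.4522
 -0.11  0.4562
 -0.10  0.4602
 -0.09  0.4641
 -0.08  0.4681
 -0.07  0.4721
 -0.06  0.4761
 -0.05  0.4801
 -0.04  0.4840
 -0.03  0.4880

T = 0.08333;  σ√T = 0.1357
d₁ = [ln(298/308) + (0.006 + ½·0.47²)·0.08333] / (σ√T) = (-0.0330 + 0.0097) / 0.1357 = -0.1717 → -0.17
N(d₁) = N(-0.17) = 0.4325
Δ_call = N(d₁) = 0.4325

0.4325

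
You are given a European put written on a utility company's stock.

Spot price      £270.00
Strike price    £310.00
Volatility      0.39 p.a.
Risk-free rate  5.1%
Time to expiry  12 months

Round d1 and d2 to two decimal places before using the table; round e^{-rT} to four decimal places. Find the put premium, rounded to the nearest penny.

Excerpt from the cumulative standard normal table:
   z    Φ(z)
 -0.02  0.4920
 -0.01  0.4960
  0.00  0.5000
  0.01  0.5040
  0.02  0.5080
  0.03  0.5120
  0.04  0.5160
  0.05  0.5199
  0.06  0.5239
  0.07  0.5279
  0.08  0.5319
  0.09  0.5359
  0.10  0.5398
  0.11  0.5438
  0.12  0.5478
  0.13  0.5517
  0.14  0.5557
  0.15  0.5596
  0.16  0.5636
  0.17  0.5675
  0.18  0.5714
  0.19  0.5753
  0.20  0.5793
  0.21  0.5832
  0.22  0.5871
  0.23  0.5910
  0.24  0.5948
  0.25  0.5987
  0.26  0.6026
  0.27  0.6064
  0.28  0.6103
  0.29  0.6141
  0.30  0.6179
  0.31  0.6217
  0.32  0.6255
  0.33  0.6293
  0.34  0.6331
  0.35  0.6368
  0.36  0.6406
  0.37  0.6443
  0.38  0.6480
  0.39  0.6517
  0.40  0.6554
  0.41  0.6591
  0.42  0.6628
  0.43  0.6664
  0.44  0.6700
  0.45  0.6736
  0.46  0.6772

T = 1;  σ√T = 0.3900
ln(S/K) + (r + σ²/2)T = ln(270/310) + (0.051 + 0.39²/2)·1 = -0.1382 + 0.1270 = -0.0111
d₁ = -0.0111 / 0.3900 = -0.0285 ⇒ -0.03
d₂ = d₁ − σ√T = -0.0285 − 0.3900 = -0.4185 ⇒ -0.42
e^(−rT) = e^(−0.051·1) = 0.9503
N(−d₂) = N(0.42) = 0.6628;  N(−d₁) = N(0.03) = 0.5120
P = 310·0.9503·0.6628 − 270·0.5120 = 195.2562 − 138.2400 = 57.0162

£57.02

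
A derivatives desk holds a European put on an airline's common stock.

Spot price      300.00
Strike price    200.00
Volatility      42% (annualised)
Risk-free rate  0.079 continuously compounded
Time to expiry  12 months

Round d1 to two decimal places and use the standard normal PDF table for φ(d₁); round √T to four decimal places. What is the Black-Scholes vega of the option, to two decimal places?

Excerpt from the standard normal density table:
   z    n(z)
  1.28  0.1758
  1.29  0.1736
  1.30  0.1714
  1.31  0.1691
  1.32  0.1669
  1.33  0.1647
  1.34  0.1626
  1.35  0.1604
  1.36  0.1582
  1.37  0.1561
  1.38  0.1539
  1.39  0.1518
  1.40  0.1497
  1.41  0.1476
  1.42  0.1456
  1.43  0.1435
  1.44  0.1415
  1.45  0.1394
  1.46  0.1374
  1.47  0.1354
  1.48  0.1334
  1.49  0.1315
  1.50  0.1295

T = 1;  σ√T = 0.4200
d₁ = [ln(300/200) + (0.079 + ½·0.42²)·1] / (σ√T) = (0.4055 + 0.1672) / 0.4200 = 1.3635 → 1.36
√T = √1 = 1.0000
φ(d₁) = φ(1.36) = 0.1582
vega = S·φ(d₁)·√T = 300·0.1582·1.0000 = 47.4600
(Call and put vega coincide under Black-Scholes.)

47.46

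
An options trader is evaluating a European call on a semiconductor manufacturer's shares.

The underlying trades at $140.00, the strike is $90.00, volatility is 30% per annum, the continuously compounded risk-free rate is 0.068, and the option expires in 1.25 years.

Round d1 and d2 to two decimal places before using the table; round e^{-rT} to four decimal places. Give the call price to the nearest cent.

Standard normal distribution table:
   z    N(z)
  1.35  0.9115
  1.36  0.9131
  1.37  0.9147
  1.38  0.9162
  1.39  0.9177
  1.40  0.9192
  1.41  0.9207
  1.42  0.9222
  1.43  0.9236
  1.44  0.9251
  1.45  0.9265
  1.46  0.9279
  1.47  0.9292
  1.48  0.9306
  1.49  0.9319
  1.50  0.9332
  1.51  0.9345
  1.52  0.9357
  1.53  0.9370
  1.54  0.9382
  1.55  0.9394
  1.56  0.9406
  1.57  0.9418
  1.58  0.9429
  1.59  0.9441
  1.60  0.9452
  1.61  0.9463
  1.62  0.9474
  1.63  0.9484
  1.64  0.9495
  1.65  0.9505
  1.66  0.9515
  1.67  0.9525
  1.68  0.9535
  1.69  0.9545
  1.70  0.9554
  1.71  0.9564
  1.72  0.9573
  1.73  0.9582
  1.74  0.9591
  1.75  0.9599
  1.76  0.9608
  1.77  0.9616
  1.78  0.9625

σ√T = 0.3·√1.25 = 0.3354
d₁ = [ln(140/90) + (0.068 + 0.3²/2)·1.25] / 0.3354 = [0.4418 + 0.1413] / 0.3354 = 1.7384 ≈ 1.74
d₂ = d₁ − σ√T = 1.7384 − 0.3354 = 1.4030 ≈ 1.40
e^(−rT) = e^(−0.068·1.25) = 0.9185
C = 140·N(1.74) − 90·0.9185·N(1.40) = 140·0.9591 − 90·0.9185·0.9192 = 134.2740 − 75.9857 = 58.2883

$58.29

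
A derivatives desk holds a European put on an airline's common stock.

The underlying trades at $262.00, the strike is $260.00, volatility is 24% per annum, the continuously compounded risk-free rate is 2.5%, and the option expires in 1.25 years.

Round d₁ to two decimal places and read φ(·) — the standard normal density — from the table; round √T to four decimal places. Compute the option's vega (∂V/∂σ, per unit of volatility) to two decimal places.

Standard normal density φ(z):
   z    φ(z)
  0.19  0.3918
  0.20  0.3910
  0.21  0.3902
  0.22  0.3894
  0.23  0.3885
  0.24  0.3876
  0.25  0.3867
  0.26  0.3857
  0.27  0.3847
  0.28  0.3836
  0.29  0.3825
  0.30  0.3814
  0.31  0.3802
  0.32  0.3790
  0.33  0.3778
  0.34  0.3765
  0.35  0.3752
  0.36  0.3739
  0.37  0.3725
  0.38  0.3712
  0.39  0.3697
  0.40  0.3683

112.36

T = 1.25;  σ√T = 0.2683
d₁ = [ln(262/260) + (0.025 + 0.24²/2)·1.25] / 0.2683 = [0.0077 + 0.0673] / 0.2683 = 0.2792 ⇒ 0.28
√T = √1.25 = 1.1180
φ(d₁) = φ(0.28) = 0.3836
vega = S·φ(d₁)·√T = 262·0.3836·1.1180 = 112.3626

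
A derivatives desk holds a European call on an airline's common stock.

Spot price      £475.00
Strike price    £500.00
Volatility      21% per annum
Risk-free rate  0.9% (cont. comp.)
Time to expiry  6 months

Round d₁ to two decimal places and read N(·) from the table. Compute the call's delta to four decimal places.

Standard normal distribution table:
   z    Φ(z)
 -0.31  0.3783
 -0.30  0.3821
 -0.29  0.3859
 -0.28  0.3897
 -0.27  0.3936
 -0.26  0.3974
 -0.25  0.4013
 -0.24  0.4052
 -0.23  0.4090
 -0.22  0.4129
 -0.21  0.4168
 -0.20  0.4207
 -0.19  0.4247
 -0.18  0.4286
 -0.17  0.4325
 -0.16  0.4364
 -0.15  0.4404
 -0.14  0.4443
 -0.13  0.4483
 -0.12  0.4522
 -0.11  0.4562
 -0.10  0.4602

σ√T = 0.21·√0.5 = 0.1485
d₁ = [ln(475/500) + (0.009 + 0.21²/2)·0.5] / 0.1485 = [-0.0513 + 0.0155] / 0.1485 = -0.2409 ≈ -0.24
N(d₁) = N(-0.24) = 0.4052
Δ_call = N(d₁) = 0.4052

0.4052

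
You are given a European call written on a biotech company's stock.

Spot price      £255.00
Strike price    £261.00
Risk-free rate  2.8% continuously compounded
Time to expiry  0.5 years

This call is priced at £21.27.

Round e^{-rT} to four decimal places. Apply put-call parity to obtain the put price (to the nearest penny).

exp(−rT) = exp(−0.028·0.5) = 0.9861
Put-call parity: C − P = S − K·e^(−rT) = 255 − 261·0.9861 = 255 − 257.3721 = -2.3721
P = C − (C − P) = 21.27 − (-2.3721) = 23.6421

£23.64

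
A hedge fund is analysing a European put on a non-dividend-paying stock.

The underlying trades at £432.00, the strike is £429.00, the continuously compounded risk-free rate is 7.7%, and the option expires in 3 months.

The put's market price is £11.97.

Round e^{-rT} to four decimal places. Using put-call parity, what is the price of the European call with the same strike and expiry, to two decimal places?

£23.16

exp(−rT) = exp(−0.077·0.25) = 0.9809
Put-call parity: C − P = S − K·e^(−rT) = 432 − 429·0.9809 = 432 − 420.8061 = 11.1939
C = P + (C − P) = 11.97 + (11.1939) = 23.1639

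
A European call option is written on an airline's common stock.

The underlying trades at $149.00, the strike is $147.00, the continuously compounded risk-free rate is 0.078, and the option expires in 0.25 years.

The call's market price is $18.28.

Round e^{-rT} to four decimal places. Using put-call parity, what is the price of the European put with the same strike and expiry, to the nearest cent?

exp(−rT) = exp(−0.078·0.25) = 0.9807
Put-call parity: C − P = S − K·e^(−rT) = 149 − 147·0.9807 = 149 − 144.1629 = 4.8371
P = C − (C − P) = 18.28 − (4.8371) = 13.4429

$13.44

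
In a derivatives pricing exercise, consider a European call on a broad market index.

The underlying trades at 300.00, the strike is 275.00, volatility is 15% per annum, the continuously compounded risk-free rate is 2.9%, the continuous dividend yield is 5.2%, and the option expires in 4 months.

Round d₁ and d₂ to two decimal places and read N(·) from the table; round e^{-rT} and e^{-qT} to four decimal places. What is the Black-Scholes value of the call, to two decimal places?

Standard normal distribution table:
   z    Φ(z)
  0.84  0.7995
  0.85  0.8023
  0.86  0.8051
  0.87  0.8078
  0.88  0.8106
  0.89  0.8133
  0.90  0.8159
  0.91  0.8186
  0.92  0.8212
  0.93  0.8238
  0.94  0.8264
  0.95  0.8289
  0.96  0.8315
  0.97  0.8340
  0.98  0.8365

25.15

σ√T = 0.15·√0.3333 = 0.0866
d₁ = [ln(300/275) + (0.029 − 0.052 + 0.15²/2)·0.3333] / 0.0866 = [0.0870 − 0.0039] / 0.0866 = 0.9595 → 0.96
d₂ = d₁ − σ√T = 0.9595 − 0.0866 = 0.8729 → 0.87
exp(−qT) = exp(−0.052·0.3333) = 0.9828;  exp(−rT) = exp(−0.029·0.3333) = 0.9904
N(d₁) = N(0.96) = 0.8315;  N(d₂) = N(0.87) = 0.8078
C = 300·0.9828·0.8315 − 275·0.9904·0.8078 = 245.1595 − 220.0124 = 25.1471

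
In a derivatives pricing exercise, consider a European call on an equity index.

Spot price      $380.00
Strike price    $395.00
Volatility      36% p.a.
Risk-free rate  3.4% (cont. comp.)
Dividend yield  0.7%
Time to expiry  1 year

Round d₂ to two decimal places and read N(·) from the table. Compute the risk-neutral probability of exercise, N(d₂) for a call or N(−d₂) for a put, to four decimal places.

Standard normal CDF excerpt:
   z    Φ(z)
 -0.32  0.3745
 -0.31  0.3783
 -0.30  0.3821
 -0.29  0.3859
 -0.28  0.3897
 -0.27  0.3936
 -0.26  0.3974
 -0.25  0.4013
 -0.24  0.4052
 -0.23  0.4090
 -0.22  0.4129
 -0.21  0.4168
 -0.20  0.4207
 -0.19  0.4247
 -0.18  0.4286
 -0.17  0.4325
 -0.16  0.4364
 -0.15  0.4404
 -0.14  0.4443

0.4168

σ√T = 0.36 × 1.0000 = 0.3600
d₁ = [ln(380/395) + (0.034 − 0.007 + 0.36²/2)·1] / 0.3600 = [-0.0387 + 0.0918] / 0.3600 = 0.1475 → 0.15
d₂ = d₁ − σ√T = 0.1475 − 0.3600 = -0.2125 → -0.21
Pr(exercise) under Q = N(d₂) = 0.4168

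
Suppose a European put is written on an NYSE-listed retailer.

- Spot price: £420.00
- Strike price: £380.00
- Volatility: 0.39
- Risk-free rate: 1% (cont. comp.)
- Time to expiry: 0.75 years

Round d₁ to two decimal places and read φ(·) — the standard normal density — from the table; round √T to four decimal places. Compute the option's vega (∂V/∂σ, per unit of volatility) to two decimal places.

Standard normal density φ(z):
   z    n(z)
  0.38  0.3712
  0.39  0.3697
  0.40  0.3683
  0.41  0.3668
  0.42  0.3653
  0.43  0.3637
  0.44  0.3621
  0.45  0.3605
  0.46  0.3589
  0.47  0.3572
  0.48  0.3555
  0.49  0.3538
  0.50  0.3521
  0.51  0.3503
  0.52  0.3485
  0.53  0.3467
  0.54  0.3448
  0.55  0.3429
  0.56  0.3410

128.68

σ√T = 0.39 × 0.8660 = 0.3377
ln(S/K) + (r + σ²/2)T = ln(420/380) + (0.01 + 0.39²/2)·0.75 = 0.1001 + 0.0645 = 0.1646
d₁ = 0.1646 / 0.3377 = 0.4874 ≈ 0.49
√T = √0.75 = 0.8660
φ(d₁) = φ(0.49) = 0.3538
vega = S·φ(d₁)·√T = 420·0.3538·0.8660 = 128.6841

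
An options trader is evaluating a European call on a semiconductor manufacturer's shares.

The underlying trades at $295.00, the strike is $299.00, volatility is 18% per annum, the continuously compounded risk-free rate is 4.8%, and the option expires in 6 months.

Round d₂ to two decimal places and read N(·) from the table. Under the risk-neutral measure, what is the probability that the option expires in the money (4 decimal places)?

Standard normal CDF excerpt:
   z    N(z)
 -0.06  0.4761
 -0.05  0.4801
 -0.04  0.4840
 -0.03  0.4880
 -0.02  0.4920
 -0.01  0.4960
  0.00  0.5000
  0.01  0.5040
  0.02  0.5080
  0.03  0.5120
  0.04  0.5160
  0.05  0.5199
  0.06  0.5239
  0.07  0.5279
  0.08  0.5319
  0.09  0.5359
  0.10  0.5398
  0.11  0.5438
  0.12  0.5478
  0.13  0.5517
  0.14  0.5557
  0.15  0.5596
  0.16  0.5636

0.5080

σ√T = 0.18·√0.5 = 0.1273
d₁ = [ln(295/299) + (0.048 + 0.18²/2)·0.5] / 0.1273 = [-0.0135 + 0.0321] / 0.1273 = 0.1464 which rounds to 0.15
d₂ = d₁ − σ√T = 0.1464 − 0.1273 = 0.0191 which rounds to 0.02
Pr(exercise) under Q = N(d₂) = 0.5080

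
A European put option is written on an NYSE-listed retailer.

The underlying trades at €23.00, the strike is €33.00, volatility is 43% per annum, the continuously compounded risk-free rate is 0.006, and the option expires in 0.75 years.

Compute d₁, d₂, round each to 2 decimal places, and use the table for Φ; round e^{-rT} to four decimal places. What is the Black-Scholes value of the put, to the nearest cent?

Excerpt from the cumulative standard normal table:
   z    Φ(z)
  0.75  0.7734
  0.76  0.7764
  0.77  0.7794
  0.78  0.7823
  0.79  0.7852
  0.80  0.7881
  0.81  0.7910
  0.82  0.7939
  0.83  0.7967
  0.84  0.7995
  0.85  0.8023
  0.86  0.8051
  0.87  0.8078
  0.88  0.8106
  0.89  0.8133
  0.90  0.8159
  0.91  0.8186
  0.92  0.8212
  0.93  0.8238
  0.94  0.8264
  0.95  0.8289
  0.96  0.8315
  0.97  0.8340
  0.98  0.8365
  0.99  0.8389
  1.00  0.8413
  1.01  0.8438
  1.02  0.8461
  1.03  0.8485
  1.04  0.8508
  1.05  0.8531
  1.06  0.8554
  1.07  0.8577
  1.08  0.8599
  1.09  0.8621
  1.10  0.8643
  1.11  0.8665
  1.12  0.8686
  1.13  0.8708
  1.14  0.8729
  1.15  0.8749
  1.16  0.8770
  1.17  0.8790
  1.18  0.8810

€10.75

σ√T = 0.43 × 0.8660 = 0.3724
d₁ = [ln(23/33) + (0.006 + 0.43²/2)·0.75] / 0.3724 = [-0.3610 + 0.0738] / 0.3724 = -0.7712 ≈ -0.77
d₂ = d₁ − σ√T = -0.7712 − 0.3724 = -1.1436 ≈ -1.14
e^(−rT) = e^(−0.006·0.75) = 0.9955
N(−d₂) = N(1.14) = 0.8729;  N(−d₁) = N(0.77) = 0.7794
P = 33·0.9955·0.8729 − 23·0.7794 = 28.6761 − 17.9262 = 10.7499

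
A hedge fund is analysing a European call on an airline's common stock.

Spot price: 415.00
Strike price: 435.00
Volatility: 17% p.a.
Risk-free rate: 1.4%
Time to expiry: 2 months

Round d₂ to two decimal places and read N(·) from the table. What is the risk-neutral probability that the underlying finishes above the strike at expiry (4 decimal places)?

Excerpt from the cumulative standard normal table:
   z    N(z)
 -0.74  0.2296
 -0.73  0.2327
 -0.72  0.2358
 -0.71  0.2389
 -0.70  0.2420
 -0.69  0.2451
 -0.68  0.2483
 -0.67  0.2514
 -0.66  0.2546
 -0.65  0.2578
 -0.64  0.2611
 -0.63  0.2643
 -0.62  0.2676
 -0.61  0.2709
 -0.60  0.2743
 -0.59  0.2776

0.2483

T = 0.1667;  σ√T = 0.0694
ln(S/K) + (r + σ²/2)T = ln(415/435) + (0.014 + 0.17²/2)·0.1667 = -0.0471 + 0.0047 = -0.0423
d₁ = -0.0423 / 0.0694 = -0.6099 which rounds to -0.61
d₂ = d₁ − σ√T = -0.6099 − 0.0694 = -0.6793 which rounds to -0.68
Risk-neutral Pr[S_T > K] = N(d₂) = N(-0.68) = 0.2483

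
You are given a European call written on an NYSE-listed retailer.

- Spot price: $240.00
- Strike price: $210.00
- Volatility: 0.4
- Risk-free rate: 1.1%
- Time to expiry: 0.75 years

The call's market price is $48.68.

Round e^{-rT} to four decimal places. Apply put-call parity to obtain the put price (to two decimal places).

$16.96

exp(−rT) = exp(−0.011·0.75) = 0.9918
Put-call parity: C − P = S − K·e^(−rT) = 240 − 210·0.9918 = 240 − 208.2780 = 31.7220
P = C − (C − P) = 48.68 − (31.7220) = 16.9580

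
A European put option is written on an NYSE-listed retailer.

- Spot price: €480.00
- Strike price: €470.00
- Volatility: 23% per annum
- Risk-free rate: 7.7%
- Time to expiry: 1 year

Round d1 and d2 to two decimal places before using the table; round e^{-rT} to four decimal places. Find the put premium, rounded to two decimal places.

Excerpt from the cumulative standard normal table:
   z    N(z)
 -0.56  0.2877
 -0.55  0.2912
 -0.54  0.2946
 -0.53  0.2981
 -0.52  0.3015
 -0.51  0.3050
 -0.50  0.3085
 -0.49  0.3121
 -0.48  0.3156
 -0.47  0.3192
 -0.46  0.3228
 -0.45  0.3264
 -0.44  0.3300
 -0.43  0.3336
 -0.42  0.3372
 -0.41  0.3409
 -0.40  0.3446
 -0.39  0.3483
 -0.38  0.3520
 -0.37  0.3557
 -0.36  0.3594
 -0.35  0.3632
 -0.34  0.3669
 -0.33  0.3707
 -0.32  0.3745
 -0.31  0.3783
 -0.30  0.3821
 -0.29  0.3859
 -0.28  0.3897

€23.22

T = 1;  σ√T = 0.2300
ln(S/K) + (r + σ²/2)T = ln(480/470) + (0.077 + 0.23²/2)·1 = 0.0211 + 0.1035 = 0.1245
d₁ = 0.1245 / 0.2300 = 0.5413 → 0.54
d₂ = d₁ − σ√T = 0.5413 − 0.2300 = 0.3113 → 0.31
exp(−rT) = exp(−0.077·1) = 0.9259
P = 470·0.9259·N(-0.31) − 480·N(-0.54) = 470·0.9259·0.3783 − 480·0.2946 = 164.6259 − 141.4080 = 23.2179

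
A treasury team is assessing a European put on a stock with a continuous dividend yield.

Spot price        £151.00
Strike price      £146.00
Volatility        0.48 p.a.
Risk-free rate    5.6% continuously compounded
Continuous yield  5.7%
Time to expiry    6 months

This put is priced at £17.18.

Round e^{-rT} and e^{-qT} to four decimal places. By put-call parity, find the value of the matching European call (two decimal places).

£21.97

exp(−qT) = exp(−0.057·0.5) = 0.9719;  exp(−rT) = exp(−0.056·0.5) = 0.9724
Put-call parity: C − P = S·e^(−qT) − K·e^(−rT) = 151·0.9719 − 146·0.9724 = 146.7569 − 141.9704 = 4.7865
C = P + (C − P) = 17.18 + (4.7865) = 21.9665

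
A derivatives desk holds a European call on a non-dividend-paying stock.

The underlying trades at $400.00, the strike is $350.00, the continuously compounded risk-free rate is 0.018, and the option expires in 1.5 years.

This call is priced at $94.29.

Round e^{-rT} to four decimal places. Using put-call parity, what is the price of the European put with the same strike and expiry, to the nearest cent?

$34.98

e^(−rT) = e^(−0.018·1.5) = 0.9734
Put-call parity: C − P = S − K·e^(−rT) = 400 − 350·0.9734 = 400 − 340.6900 = 59.3100
P = C − (C − P) = 94.29 − (59.3100) = 34.9800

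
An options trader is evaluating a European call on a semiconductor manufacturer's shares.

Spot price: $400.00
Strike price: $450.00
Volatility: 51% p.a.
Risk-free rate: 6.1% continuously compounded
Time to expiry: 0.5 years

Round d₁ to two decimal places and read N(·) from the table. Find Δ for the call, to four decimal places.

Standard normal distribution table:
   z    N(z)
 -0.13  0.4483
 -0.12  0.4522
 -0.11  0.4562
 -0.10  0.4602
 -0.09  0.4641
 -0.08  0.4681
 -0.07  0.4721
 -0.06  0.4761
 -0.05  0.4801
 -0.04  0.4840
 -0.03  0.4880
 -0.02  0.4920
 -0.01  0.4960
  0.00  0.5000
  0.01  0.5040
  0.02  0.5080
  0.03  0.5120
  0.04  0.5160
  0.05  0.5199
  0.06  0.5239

σ√T = 0.51·√0.5 = 0.3606
ln(S/K) + (r + σ²/2)T = ln(400/450) + (0.061 + 0.51²/2)·0.5 = -0.1178 + 0.0955 = -0.0223
d₁ = -0.0223 / 0.3606 = -0.0617 ⇒ -0.06
N(d₁) = N(-0.06) = 0.4761
Δ_call = N(d₁) = 0.4761

0.4761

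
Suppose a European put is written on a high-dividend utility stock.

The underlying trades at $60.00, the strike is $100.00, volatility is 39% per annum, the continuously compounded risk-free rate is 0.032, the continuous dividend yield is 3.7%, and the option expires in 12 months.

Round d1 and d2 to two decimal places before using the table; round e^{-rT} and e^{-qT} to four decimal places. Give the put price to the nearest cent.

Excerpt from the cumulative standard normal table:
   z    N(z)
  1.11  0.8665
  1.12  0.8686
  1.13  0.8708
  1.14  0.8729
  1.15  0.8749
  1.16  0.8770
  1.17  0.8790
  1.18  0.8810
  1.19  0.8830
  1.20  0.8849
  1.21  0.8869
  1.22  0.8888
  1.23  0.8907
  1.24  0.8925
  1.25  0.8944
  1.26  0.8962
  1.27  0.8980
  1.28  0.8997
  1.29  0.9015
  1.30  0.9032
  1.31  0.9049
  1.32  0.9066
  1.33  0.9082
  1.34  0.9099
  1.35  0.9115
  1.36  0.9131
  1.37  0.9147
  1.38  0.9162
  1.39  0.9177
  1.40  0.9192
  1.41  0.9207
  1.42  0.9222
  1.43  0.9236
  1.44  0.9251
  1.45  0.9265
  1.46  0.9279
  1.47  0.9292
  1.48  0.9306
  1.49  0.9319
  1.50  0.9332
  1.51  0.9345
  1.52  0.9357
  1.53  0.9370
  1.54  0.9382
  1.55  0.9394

T = 1;  σ√T = 0.3900
d₁ = [ln(60/100) + (0.032 − 0.037 + 0.39²/2)·1] / 0.3900 = [-0.5108 + 0.0711] / 0.3900 = -1.1276 ≈ -1.13
d₂ = d₁ − σ√T = -1.1276 − 0.3900 = -1.5176 ≈ -1.52
e^(−qT) = e^(−0.037·1) = 0.9637;  e^(−rT) = e^(−0.032·1) = 0.9685
P = 100·0.9685·N(1.52) − 60·0.9637·N(1.13) = 100·0.9685·0.9357 − 60·0.9637·0.8708 = 90.6225 − 50.3514 = 40.2711

$40.27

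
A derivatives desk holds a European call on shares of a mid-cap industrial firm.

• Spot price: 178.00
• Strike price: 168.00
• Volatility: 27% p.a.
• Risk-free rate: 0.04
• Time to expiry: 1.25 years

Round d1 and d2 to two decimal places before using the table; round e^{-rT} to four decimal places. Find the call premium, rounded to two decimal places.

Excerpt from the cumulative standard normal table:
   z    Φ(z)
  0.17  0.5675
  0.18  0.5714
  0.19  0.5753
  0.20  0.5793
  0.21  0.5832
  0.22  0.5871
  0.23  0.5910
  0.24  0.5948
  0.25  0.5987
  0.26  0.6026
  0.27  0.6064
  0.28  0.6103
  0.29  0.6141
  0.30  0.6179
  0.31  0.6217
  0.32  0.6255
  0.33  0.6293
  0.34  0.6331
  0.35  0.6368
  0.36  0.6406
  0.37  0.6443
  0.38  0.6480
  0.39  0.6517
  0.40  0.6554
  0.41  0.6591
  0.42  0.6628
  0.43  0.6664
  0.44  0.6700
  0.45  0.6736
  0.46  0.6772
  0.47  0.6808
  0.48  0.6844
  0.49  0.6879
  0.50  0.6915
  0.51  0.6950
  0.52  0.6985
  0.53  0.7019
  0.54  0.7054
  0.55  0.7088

30.51

σ√T = 0.27·√1.25 = 0.3019
d₁ = [ln(178/168) + (0.04 + 0.27²/2)·1.25] / 0.3019 = [0.0578 + 0.0956] / 0.3019 = 0.5081 ≈ 0.51
d₂ = d₁ − σ√T = 0.5081 − 0.3019 = 0.2062 ≈ 0.21
e^(−rT) = e^(−0.04·1.25) = 0.9512
N(d₁) = N(0.51) = 0.6950;  N(d₂) = N(0.21) = 0.5832
C = 178·0.6950 − 168·0.9512·0.5832 = 123.7100 − 93.1963 = 30.5137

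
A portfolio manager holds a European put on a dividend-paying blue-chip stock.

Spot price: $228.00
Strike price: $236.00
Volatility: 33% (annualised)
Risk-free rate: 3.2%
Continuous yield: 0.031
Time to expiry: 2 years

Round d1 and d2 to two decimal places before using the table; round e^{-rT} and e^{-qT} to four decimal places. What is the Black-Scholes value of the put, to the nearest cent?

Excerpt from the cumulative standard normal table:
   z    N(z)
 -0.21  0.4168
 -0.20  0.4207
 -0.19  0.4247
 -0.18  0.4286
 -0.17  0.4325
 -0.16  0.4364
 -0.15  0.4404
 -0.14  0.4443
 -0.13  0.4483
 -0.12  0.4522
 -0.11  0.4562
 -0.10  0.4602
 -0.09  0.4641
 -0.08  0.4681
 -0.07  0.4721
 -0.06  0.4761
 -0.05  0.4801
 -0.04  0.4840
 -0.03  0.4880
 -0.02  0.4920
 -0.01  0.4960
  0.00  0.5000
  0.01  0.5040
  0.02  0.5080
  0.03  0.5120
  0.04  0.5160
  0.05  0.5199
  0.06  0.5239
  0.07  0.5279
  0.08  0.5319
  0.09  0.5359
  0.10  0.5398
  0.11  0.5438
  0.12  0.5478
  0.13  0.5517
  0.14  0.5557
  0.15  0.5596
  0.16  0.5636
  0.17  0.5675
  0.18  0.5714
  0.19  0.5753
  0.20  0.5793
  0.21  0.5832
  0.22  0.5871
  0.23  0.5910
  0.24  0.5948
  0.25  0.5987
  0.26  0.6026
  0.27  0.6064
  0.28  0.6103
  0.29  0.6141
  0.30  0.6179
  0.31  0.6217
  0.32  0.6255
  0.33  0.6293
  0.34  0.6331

σ√T = 0.33·√2 = 0.4667
ln(S/K) + (r − q + σ²/2)T = ln(228/236) + (0.032 − 0.031 + 0.33²/2)·2 = -0.0345 + 0.1109 = 0.0764
d₁ = 0.0764 / 0.4667 = 0.1637 → 0.16
d₂ = d₁ − σ√T = 0.1637 − 0.4667 = -0.3030 → -0.30
exp(−qT) = exp(−0.031·2) = 0.9399;  exp(−rT) = exp(−0.032·2) = 0.9380
N(−d₂) = N(0.30) = 0.6179;  N(−d₁) = N(-0.16) = 0.4364
P = 236·0.9380·0.6179 − 228·0.9399·0.4364 = 136.7833 − 93.5193 = 43.2640

$43.26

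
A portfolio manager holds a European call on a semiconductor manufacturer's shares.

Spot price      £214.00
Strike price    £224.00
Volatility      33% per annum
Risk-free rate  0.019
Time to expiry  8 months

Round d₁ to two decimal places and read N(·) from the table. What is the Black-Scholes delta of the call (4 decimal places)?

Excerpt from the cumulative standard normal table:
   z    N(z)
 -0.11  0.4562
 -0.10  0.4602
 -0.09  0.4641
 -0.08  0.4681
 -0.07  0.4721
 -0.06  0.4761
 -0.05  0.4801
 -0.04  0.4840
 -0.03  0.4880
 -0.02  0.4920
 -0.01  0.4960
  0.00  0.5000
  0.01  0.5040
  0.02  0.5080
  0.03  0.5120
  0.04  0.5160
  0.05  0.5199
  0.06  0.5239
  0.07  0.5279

T = 0.6667;  σ√T = 0.2694
ln(S/K) + (r + σ²/2)T = ln(214/224) + (0.019 + 0.33²/2)·0.6667 = -0.0457 + 0.0490 = 0.0033
d₁ = 0.0033 / 0.2694 = 0.0122 which rounds to 0.01
N(d₁) = N(0.01) = 0.5040
Δ_call = N(d₁) = 0.5040

0.5040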